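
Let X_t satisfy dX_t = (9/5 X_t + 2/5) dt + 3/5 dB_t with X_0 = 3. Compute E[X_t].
E[X_t] = 29*exp(9*t/5)/9 - 2/9

Taking expectations and using E[dB_t] = 0, the mean m(t) = E[X_t] satisfies the ODE m'(t) = a m(t) + b with m(0) = x_0. With a = 9/5, b = 2/5, x_0 = 3, the solution is
  m(t) = x_0 * exp(a t) + (b/a) * (exp(a t) - 1)
       = 3 * exp((9/5) t) + ((2/5)/(9/5)) * (exp((9/5) t) - 1)
       = 29*exp(9*t/5)/9 - 2/9.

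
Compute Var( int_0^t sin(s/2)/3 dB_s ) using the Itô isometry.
Var = t/18 - sin(t)/18

The Itô integral of a deterministic integrand f(s) has mean 0 because each increment f(s) * (B_{s+ds} - B_s) has mean 0. By the Itô isometry:
  Var( int_0^t f(s) dB_s ) = E[ (int_0^t f(s) dB_s)^2 ] = int_0^t f(s)^2 ds.
Here f(s) = sin(s/2)/3, so f(s)^2 = sin(s/2)^2/9. Integrate:
  int_0^t (sin(s/2)^2/9) ds = t/18 - sin(t)/18.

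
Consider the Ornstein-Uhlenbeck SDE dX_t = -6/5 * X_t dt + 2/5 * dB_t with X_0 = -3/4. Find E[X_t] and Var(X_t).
E[X_t] = -3*exp(-6*t/5)/4; Var(X_t) = 1/15 - exp(-12*t/5)/15

The OU SDE dX = -theta X dt + sigma dB admits the integrating factor exp(theta t): d(exp(theta t) X_t) = sigma exp(theta t) dB_t. Integrating from 0 to t:
  X_t = x_0 * exp(-theta t) + sigma * int_0^t exp(-theta (t-s)) dB_s.
The Itô integral has mean 0 and (by the Itô isometry) variance sigma^2 * int_0^t exp(-2 theta (t - s)) ds = sigma^2 * (1 - exp(-2 theta t)) / (2 theta).
With theta = 6/5, sigma = 2/5, x_0 = -3/4:
  E[X_t] = -3/4 * exp(-6/5 t) = -3*exp(-6*t/5)/4
  Var(X_t) = (2/5)^2 * (1 - exp(-2*6/5 t)) / (2 * 6/5) = 1/15 - exp(-12*t/5)/15.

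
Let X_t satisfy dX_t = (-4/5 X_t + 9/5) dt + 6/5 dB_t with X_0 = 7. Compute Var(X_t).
Var(X_t) = 9/10 - 9*exp(-8*t/5)/10

The variance V(t) = Var(X_t) satisfies V'(t) = 2 a V(t) + c^2 with V(0) = 0 (drift coefficient is linear in X, diffusion is constant). With a = -4/5, c = 6/5, the solution is
  V(t) = (c^2 / (2 a)) * (exp(2 a t) - 1)
       = ((6/5)^2 / (2*(-4/5))) * (exp((-8/5) t) - 1)
       = 9/10 - 9*exp(-8*t/5)/10.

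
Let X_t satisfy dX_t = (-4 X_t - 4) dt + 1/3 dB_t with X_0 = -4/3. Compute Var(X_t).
Var(X_t) = 1/72 - exp(-8*t)/72

The variance V(t) = Var(X_t) satisfies V'(t) = 2 a V(t) + c^2 with V(0) = 0 (drift coefficient is linear in X, diffusion is constant). With a = -4, c = 1/3, the solution is
  V(t) = (c^2 / (2 a)) * (exp(2 a t) - 1)
       = ((1/3)^2 / (2*(-4))) * (exp((-8) t) - 1)
       = 1/72 - exp(-8*t)/72.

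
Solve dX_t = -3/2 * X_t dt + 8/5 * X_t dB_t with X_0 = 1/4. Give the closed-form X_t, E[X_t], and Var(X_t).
X_t = 1/4 * exp((-139/50) t + (8/5) B_t); E[X_t] = exp(-3*t/2)/4; Var(X_t) = (exp(64*t/25) - 1)*exp(-3*t)/16

For GBM dX = mu X dt + sigma X dB with X_0 = x_0, apply Itô to Y = log X: dY = (mu - sigma^2/2) dt + sigma dB, so Y_t = log(x_0) + (mu - sigma^2/2) t + sigma B_t and hence X_t = x_0 * exp((mu - sigma^2/2) t + sigma B_t).
With mu = -3/2, sigma = 8/5, x_0 = 1/4, this gives:
  X_t = 1/4 * exp((-139/50) * t + (8/5) * B_t).
Since sigma*B_t ~ Normal(0, sigma^2 t), E[exp(sigma*B_t)] = exp(sigma^2 t / 2); so E[X_t] = x_0 * exp((mu - sigma^2/2) t) * exp(sigma^2 t / 2) = x_0 * exp(mu t) = exp(-3*t/2)/4.
Var(X_t) = E[X_t^2] - (E[X_t])^2 = x_0^2 * exp(2 mu t) * (exp(sigma^2 t) - 1) = (exp(64*t/25) - 1)*exp(-3*t)/16.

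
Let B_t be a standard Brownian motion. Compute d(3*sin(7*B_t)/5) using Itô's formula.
d(3*sin(7*B_t)/5) = (-147*sin(7*B_t)/10) dt + (21*cos(7*B_t)/5) dB_t

Itô's formula for f(B_t) gives d f(B_t) = f'(B_t) dB_t + (1/2) f''(B_t) dt. Compute derivatives of f(x) = 3*sin(7*x)/5:
  f'(x)  = 21*cos(7*x)/5
  f''(x) = -147*sin(7*x)/5
Substitute x = B_t and multiply the f'' term by 1/2:
  drift     = (1/2) * (-147*sin(7*x)/5) evaluated at B_t = -147*sin(7*B_t)/10
  diffusion = (21*cos(7*x)/5) evaluated at B_t = 21*cos(7*B_t)/5
Therefore d(3*sin(7*B_t)/5) = (-147*sin(7*B_t)/10) dt + (21*cos(7*B_t)/5) dB_t.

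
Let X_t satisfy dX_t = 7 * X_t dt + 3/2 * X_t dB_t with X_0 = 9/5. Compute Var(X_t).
Var(X_t) = 81*(exp(9*t/4) - 1)*exp(14*t)/25

For GBM dX = mu X dt + sigma X dB with X_0 = x_0, apply Itô to Y = log X: dY = (mu - sigma^2/2) dt + sigma dB, so Y_t = log(x_0) + (mu - sigma^2/2) t + sigma B_t and hence X_t = x_0 * exp((mu - sigma^2/2) t + sigma B_t).
With mu = 7, sigma = 3/2, x_0 = 9/5, this gives:
  X_t = 9/5 * exp((47/8) * t + (3/2) * B_t).
Since sigma*B_t ~ Normal(0, sigma^2 t), E[exp(sigma*B_t)] = exp(sigma^2 t / 2); so E[X_t] = x_0 * exp((mu - sigma^2/2) t) * exp(sigma^2 t / 2) = x_0 * exp(mu t) = 9*exp(7*t)/5.
Var(X_t) = E[X_t^2] - (E[X_t])^2 = x_0^2 * exp(2 mu t) * (exp(sigma^2 t) - 1) = 81*(exp(9*t/4) - 1)*exp(14*t)/25.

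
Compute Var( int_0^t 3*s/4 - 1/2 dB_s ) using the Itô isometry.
Var = t*(3*t^2 - 6*t + 4)/16

The Itô integral of a deterministic integrand f(s) has mean 0 because each increment f(s) * (B_{s+ds} - B_s) has mean 0. By the Itô isometry:
  Var( int_0^t f(s) dB_s ) = E[ (int_0^t f(s) dB_s)^2 ] = int_0^t f(s)^2 ds.
Here f(s) = 3*s/4 - 1/2, so f(s)^2 = (3*s - 2)^2/16. Integrate:
  int_0^t ((3*s - 2)^2/16) ds = t*(3*t^2 - 6*t + 4)/16.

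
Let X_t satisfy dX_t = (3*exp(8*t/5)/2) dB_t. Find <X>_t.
<X>_t = 45*exp(16*t/5)/64 - 45/64

For an Itô process dX_t = a(t) dt + b(t) dB_t, the quadratic variation is <X>_t = int_0^t b(s)^2 ds (the drift term does not contribute). Here b(s) = 3*exp(8*s/5)/2, so
  b(s)^2 = 9*exp(16*s/5)/4.
Integrating from 0 to t:
  <X>_t = int_0^t (9*exp(16*s/5)/4) ds = 45*exp(16*t/5)/64 - 45/64.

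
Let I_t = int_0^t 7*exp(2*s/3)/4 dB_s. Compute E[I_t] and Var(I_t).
E[I_t] = 0; Var(I_t) = 147*exp(4*t/3)/64 - 147/64

The Itô integral of a deterministic integrand f(s) has mean 0 because each increment f(s) * (B_{s+ds} - B_s) has mean 0. By the Itô isometry:
  Var( int_0^t f(s) dB_s ) = E[ (int_0^t f(s) dB_s)^2 ] = int_0^t f(s)^2 ds.
Here f(s) = 7*exp(2*s/3)/4, so f(s)^2 = 49*exp(4*s/3)/16. Integrate:
  int_0^t (49*exp(4*s/3)/16) ds = 147*exp(4*t/3)/64 - 147/64.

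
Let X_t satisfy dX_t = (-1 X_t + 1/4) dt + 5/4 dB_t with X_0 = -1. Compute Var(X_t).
Var(X_t) = 25/32 - 25*exp(-2*t)/32

The variance V(t) = Var(X_t) satisfies V'(t) = 2 a V(t) + c^2 with V(0) = 0 (drift coefficient is linear in X, diffusion is constant). With a = -1, c = 5/4, the solution is
  V(t) = (c^2 / (2 a)) * (exp(2 a t) - 1)
       = ((5/4)^2 / (2*(-1))) * (exp((-2) t) - 1)
       = 25/32 - 25*exp(-2*t)/32.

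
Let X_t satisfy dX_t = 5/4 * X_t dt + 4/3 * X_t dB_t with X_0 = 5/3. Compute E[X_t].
E[X_t] = 5*exp(5*t/4)/3

For GBM dX = mu X dt + sigma X dB with X_0 = x_0, apply Itô to Y = log X: dY = (mu - sigma^2/2) dt + sigma dB, so Y_t = log(x_0) + (mu - sigma^2/2) t + sigma B_t and hence X_t = x_0 * exp((mu - sigma^2/2) t + sigma B_t).
With mu = 5/4, sigma = 4/3, x_0 = 5/3, this gives:
  X_t = 5/3 * exp((13/36) * t + (4/3) * B_t).
Since sigma*B_t ~ Normal(0, sigma^2 t), E[exp(sigma*B_t)] = exp(sigma^2 t / 2); so E[X_t] = x_0 * exp((mu - sigma^2/2) t) * exp(sigma^2 t / 2) = x_0 * exp(mu t) = 5*exp(5*t/4)/3.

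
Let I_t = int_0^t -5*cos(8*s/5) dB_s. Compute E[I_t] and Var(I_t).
E[I_t] = 0; Var(I_t) = 25*t/2 + 125*sin(8*t/5)*cos(8*t/5)/16

The Itô integral of a deterministic integrand f(s) has mean 0 because each increment f(s) * (B_{s+ds} - B_s) has mean 0. By the Itô isometry:
  Var( int_0^t f(s) dB_s ) = E[ (int_0^t f(s) dB_s)^2 ] = int_0^t f(s)^2 ds.
Here f(s) = -5*cos(8*s/5), so f(s)^2 = 25*cos(8*s/5)^2. Integrate:
  int_0^t (25*cos(8*s/5)^2) ds = 25*t/2 + 125*sin(8*t/5)*cos(8*t/5)/16.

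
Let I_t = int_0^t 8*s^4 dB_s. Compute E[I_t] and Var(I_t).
E[I_t] = 0; Var(I_t) = 64*t^9/9

The Itô integral of a deterministic integrand f(s) has mean 0 because each increment f(s) * (B_{s+ds} - B_s) has mean 0. By the Itô isometry:
  Var( int_0^t f(s) dB_s ) = E[ (int_0^t f(s) dB_s)^2 ] = int_0^t f(s)^2 ds.
Here f(s) = 8*s^4, so f(s)^2 = 64*s^8. Integrate:
  int_0^t (64*s^8) ds = 64*t^9/9.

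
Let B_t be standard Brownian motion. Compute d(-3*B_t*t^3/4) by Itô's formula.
d(-3*B_t*t^3/4) = (-9*B_t*t^2/4) dt + (-3*t^3/4) dB_t

Itô's formula for f(t, x): d f(t, B_t) = (f_t + (1/2) f_xx) dt + f_x dB_t. Compute partials of f(t, x) = -3*t^3*x/4:
  f_t(t,x)  = -9*t^2*x/4
  f_x(t,x)  = -3*t^3/4
  f_xx(t,x) = 0
Assemble drift = f_t + (1/2) f_xx = -9*t^2*x/4 and diffusion = f_x = -3*t^3/4. Substituting x = B_t:
  d(-3*B_t*t^3/4) = (-9*B_t*t^2/4) dt + (-3*t^3/4) dB_t.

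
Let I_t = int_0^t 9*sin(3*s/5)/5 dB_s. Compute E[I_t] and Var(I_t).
E[I_t] = 0; Var(I_t) = 81*t/50 - 27*sin(6*t/5)/20

The Itô integral of a deterministic integrand f(s) has mean 0 because each increment f(s) * (B_{s+ds} - B_s) has mean 0. By the Itô isometry:
  Var( int_0^t f(s) dB_s ) = E[ (int_0^t f(s) dB_s)^2 ] = int_0^t f(s)^2 ds.
Here f(s) = 9*sin(3*s/5)/5, so f(s)^2 = 81*sin(3*s/5)^2/25. Integrate:
  int_0^t (81*sin(3*s/5)^2/25) ds = 81*t/50 - 27*sin(6*t/5)/20.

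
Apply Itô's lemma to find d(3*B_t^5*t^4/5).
d(3*B_t^5*t^4/5) = (B_t^3*t^3*(12*B_t^2/5 + 6*t)) dt + (3*B_t^4*t^4) dB_t

Itô's formula for f(t, x): d f(t, B_t) = (f_t + (1/2) f_xx) dt + f_x dB_t. Compute partials of f(t, x) = 3*t^4*x^5/5:
  f_t(t,x)  = 12*t^3*x^5/5
  f_x(t,x)  = 3*t^4*x^4
  f_xx(t,x) = 12*t^4*x^3
Assemble drift = f_t + (1/2) f_xx = t^3*x^3*(6*t + 12*x^2/5) and diffusion = f_x = 3*t^4*x^4. Substituting x = B_t:
  d(3*B_t^5*t^4/5) = (B_t^3*t^3*(12*B_t^2/5 + 6*t)) dt + (3*B_t^4*t^4) dB_t.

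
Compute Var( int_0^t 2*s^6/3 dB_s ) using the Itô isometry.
Var = 4*t^13/117

The Itô integral of a deterministic integrand f(s) has mean 0 because each increment f(s) * (B_{s+ds} - B_s) has mean 0. By the Itô isometry:
  Var( int_0^t f(s) dB_s ) = E[ (int_0^t f(s) dB_s)^2 ] = int_0^t f(s)^2 ds.
Here f(s) = 2*s^6/3, so f(s)^2 = 4*s^12/9. Integrate:
  int_0^t (4*s^12/9) ds = 4*t^13/117.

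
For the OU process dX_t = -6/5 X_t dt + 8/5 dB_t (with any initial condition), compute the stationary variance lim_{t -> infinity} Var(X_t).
lim Var(X_t) = 16/15

The OU SDE dX = -theta X dt + sigma dB admits the integrating factor exp(theta t): d(exp(theta t) X_t) = sigma exp(theta t) dB_t. Integrating from 0 to t gives X_t = x_0 * exp(-theta t) + sigma * int_0^t exp(-theta (t-s)) dB_s for any initial x_0. The Itô integral has variance (by the Itô isometry) sigma^2 * int_0^t exp(-2 theta (t - s)) ds = sigma^2 * (1 - exp(-2 theta t)) / (2 theta), independent of x_0.
With theta = 6/5, sigma = 8/5:
  Var(X_t) = (8/5)^2 * (1 - exp(-2*6/5 t)) / (2 * 6/5) = 16/15 - 16*exp(-12*t/5)/15.
As t -> infinity, exp(-2*6/5 t) -> 0, so the stationary variance is sigma^2 / (2 theta) = 16/15.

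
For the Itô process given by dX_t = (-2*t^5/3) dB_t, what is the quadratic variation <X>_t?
<X>_t = 4*t^11/99

For an Itô process dX_t = a(t) dt + b(t) dB_t, the quadratic variation is <X>_t = int_0^t b(s)^2 ds (the drift term does not contribute). Here b(s) = -2*s^5/3, so
  b(s)^2 = 4*s^10/9.
Integrating from 0 to t:
  <X>_t = int_0^t (4*s^10/9) ds = 4*t^11/99.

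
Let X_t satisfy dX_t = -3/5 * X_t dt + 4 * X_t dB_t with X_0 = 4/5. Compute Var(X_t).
Var(X_t) = (16*exp(16*t) - 16)*exp(-6*t/5)/25

For GBM dX = mu X dt + sigma X dB with X_0 = x_0, apply Itô to Y = log X: dY = (mu - sigma^2/2) dt + sigma dB, so Y_t = log(x_0) + (mu - sigma^2/2) t + sigma B_t and hence X_t = x_0 * exp((mu - sigma^2/2) t + sigma B_t).
With mu = -3/5, sigma = 4, x_0 = 4/5, this gives:
  X_t = 4/5 * exp((-43/5) * t + (4) * B_t).
Since sigma*B_t ~ Normal(0, sigma^2 t), E[exp(sigma*B_t)] = exp(sigma^2 t / 2); so E[X_t] = x_0 * exp((mu - sigma^2/2) t) * exp(sigma^2 t / 2) = x_0 * exp(mu t) = 4*exp(-3*t/5)/5.
Var(X_t) = E[X_t^2] - (E[X_t])^2 = x_0^2 * exp(2 mu t) * (exp(sigma^2 t) - 1) = (16*exp(16*t) - 16)*exp(-6*t/5)/25.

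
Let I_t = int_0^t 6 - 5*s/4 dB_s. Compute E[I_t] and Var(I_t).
E[I_t] = 0; Var(I_t) = t*(25*t^2 - 360*t + 1728)/48

The Itô integral of a deterministic integrand f(s) has mean 0 because each increment f(s) * (B_{s+ds} - B_s) has mean 0. By the Itô isometry:
  Var( int_0^t f(s) dB_s ) = E[ (int_0^t f(s) dB_s)^2 ] = int_0^t f(s)^2 ds.
Here f(s) = 6 - 5*s/4, so f(s)^2 = (5*s - 24)^2/16. Integrate:
  int_0^t ((5*s - 24)^2/16) ds = t*(25*t^2 - 360*t + 1728)/48.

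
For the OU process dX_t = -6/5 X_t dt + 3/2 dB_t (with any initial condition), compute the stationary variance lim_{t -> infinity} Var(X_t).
lim Var(X_t) = 15/16

The OU SDE dX = -theta X dt + sigma dB admits the integrating factor exp(theta t): d(exp(theta t) X_t) = sigma exp(theta t) dB_t. Integrating from 0 to t gives X_t = x_0 * exp(-theta t) + sigma * int_0^t exp(-theta (t-s)) dB_s for any initial x_0. The Itô integral has variance (by the Itô isometry) sigma^2 * int_0^t exp(-2 theta (t - s)) ds = sigma^2 * (1 - exp(-2 theta t)) / (2 theta), independent of x_0.
With theta = 6/5, sigma = 3/2:
  Var(X_t) = (3/2)^2 * (1 - exp(-2*6/5 t)) / (2 * 6/5) = 15/16 - 15*exp(-12*t/5)/16.
As t -> infinity, exp(-2*6/5 t) -> 0, so the stationary variance is sigma^2 / (2 theta) = 15/16.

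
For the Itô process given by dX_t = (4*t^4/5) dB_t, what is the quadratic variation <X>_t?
<X>_t = 16*t^9/225

For an Itô process dX_t = a(t) dt + b(t) dB_t, the quadratic variation is <X>_t = int_0^t b(s)^2 ds (the drift term does not contribute). Here b(s) = 4*s^4/5, so
  b(s)^2 = 16*s^8/25.
Integrating from 0 to t:
  <X>_t = int_0^t (16*s^8/25) ds = 16*t^9/225.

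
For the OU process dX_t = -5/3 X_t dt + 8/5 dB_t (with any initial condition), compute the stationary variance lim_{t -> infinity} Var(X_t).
lim Var(X_t) = 96/125

The OU SDE dX = -theta X dt + sigma dB admits the integrating factor exp(theta t): d(exp(theta t) X_t) = sigma exp(theta t) dB_t. Integrating from 0 to t gives X_t = x_0 * exp(-theta t) + sigma * int_0^t exp(-theta (t-s)) dB_s for any initial x_0. The Itô integral has variance (by the Itô isometry) sigma^2 * int_0^t exp(-2 theta (t - s)) ds = sigma^2 * (1 - exp(-2 theta t)) / (2 theta), independent of x_0.
With theta = 5/3, sigma = 8/5:
  Var(X_t) = (8/5)^2 * (1 - exp(-2*5/3 t)) / (2 * 5/3) = 96/125 - 96*exp(-10*t/3)/125.
As t -> infinity, exp(-2*5/3 t) -> 0, so the stationary variance is sigma^2 / (2 theta) = 96/125.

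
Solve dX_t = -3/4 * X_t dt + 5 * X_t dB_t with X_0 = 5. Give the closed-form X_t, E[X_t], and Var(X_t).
X_t = 5 * exp((-53/4) t + (5) B_t); E[X_t] = 5*exp(-3*t/4); Var(X_t) = (25*exp(25*t) - 25)*exp(-3*t/2)

For GBM dX = mu X dt + sigma X dB with X_0 = x_0, apply Itô to Y = log X: dY = (mu - sigma^2/2) dt + sigma dB, so Y_t = log(x_0) + (mu - sigma^2/2) t + sigma B_t and hence X_t = x_0 * exp((mu - sigma^2/2) t + sigma B_t).
With mu = -3/4, sigma = 5, x_0 = 5, this gives:
  X_t = 5 * exp((-53/4) * t + (5) * B_t).
Since sigma*B_t ~ Normal(0, sigma^2 t), E[exp(sigma*B_t)] = exp(sigma^2 t / 2); so E[X_t] = x_0 * exp((mu - sigma^2/2) t) * exp(sigma^2 t / 2) = x_0 * exp(mu t) = 5*exp(-3*t/4).
Var(X_t) = E[X_t^2] - (E[X_t])^2 = x_0^2 * exp(2 mu t) * (exp(sigma^2 t) - 1) = (25*exp(25*t) - 25)*exp(-3*t/2).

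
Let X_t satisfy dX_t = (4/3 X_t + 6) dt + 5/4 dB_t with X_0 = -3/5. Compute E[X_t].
E[X_t] = 39*exp(4*t/3)/10 - 9/2

Taking expectations and using E[dB_t] = 0, the mean m(t) = E[X_t] satisfies the ODE m'(t) = a m(t) + b with m(0) = x_0. With a = 4/3, b = 6, x_0 = -3/5, the solution is
  m(t) = x_0 * exp(a t) + (b/a) * (exp(a t) - 1)
       = (-3/5) * exp((4/3) t) + (6/(4/3)) * (exp((4/3) t) - 1)
       = 39*exp(4*t/3)/10 - 9/2.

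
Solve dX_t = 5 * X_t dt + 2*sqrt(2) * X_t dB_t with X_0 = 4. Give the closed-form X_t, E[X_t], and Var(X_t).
X_t = 4 * exp((1) t + (2*sqrt(2)) B_t); E[X_t] = 4*exp(5*t); Var(X_t) = 16*(exp(8*t) - 1)*exp(10*t)

For GBM dX = mu X dt + sigma X dB with X_0 = x_0, apply Itô to Y = log X: dY = (mu - sigma^2/2) dt + sigma dB, so Y_t = log(x_0) + (mu - sigma^2/2) t + sigma B_t and hence X_t = x_0 * exp((mu - sigma^2/2) t + sigma B_t).
With mu = 5, sigma = 2*sqrt(2), x_0 = 4, this gives:
  X_t = 4 * exp((1) * t + (2*sqrt(2)) * B_t).
Since sigma*B_t ~ Normal(0, sigma^2 t), E[exp(sigma*B_t)] = exp(sigma^2 t / 2); so E[X_t] = x_0 * exp((mu - sigma^2/2) t) * exp(sigma^2 t / 2) = x_0 * exp(mu t) = 4*exp(5*t).
Var(X_t) = E[X_t^2] - (E[X_t])^2 = x_0^2 * exp(2 mu t) * (exp(sigma^2 t) - 1) = 16*(exp(8*t) - 1)*exp(10*t).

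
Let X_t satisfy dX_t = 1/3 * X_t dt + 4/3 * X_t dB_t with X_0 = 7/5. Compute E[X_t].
E[X_t] = 7*exp(t/3)/5

For GBM dX = mu X dt + sigma X dB with X_0 = x_0, apply Itô to Y = log X: dY = (mu - sigma^2/2) dt + sigma dB, so Y_t = log(x_0) + (mu - sigma^2/2) t + sigma B_t and hence X_t = x_0 * exp((mu - sigma^2/2) t + sigma B_t).
With mu = 1/3, sigma = 4/3, x_0 = 7/5, this gives:
  X_t = 7/5 * exp((-5/9) * t + (4/3) * B_t).
Since sigma*B_t ~ Normal(0, sigma^2 t), E[exp(sigma*B_t)] = exp(sigma^2 t / 2); so E[X_t] = x_0 * exp((mu - sigma^2/2) t) * exp(sigma^2 t / 2) = x_0 * exp(mu t) = 7*exp(t/3)/5.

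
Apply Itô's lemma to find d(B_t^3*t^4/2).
d(B_t^3*t^4/2) = (B_t*t^3*(4*B_t^2 + 3*t)/2) dt + (3*B_t^2*t^4/2) dB_t

Itô's formula for f(t, x): d f(t, B_t) = (f_t + (1/2) f_xx) dt + f_x dB_t. Compute partials of f(t, x) = t^4*x^3/2:
  f_t(t,x)  = 2*t^3*x^3
  f_x(t,x)  = 3*t^4*x^2/2
  f_xx(t,x) = 3*t^4*x
Assemble drift = f_t + (1/2) f_xx = t^3*x*(3*t + 4*x^2)/2 and diffusion = f_x = 3*t^4*x^2/2. Substituting x = B_t:
  d(B_t^3*t^4/2) = (B_t*t^3*(4*B_t^2 + 3*t)/2) dt + (3*B_t^2*t^4/2) dB_t.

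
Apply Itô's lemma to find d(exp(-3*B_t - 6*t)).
d(exp(-3*B_t - 6*t)) = (-3*exp(-3*B_t - 6*t)/2) dt + (-3*exp(-3*B_t - 6*t)) dB_t

Itô's formula for f(t, x): d f(t, B_t) = (f_t + (1/2) f_xx) dt + f_x dB_t. Compute partials of f(t, x) = exp(-6*t - 3*x):
  f_t(t,x)  = -6*exp(-6*t - 3*x)
  f_x(t,x)  = -3*exp(-6*t - 3*x)
  f_xx(t,x) = 9*exp(-6*t - 3*x)
Assemble drift = f_t + (1/2) f_xx = -3*exp(-6*t - 3*x)/2 and diffusion = f_x = -3*exp(-6*t - 3*x). Substituting x = B_t:
  d(exp(-3*B_t - 6*t)) = (-3*exp(-3*B_t - 6*t)/2) dt + (-3*exp(-3*B_t - 6*t)) dB_t.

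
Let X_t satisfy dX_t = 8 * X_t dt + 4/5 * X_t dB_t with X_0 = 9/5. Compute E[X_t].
E[X_t] = 9*exp(8*t)/5

For GBM dX = mu X dt + sigma X dB with X_0 = x_0, apply Itô to Y = log X: dY = (mu - sigma^2/2) dt + sigma dB, so Y_t = log(x_0) + (mu - sigma^2/2) t + sigma B_t and hence X_t = x_0 * exp((mu - sigma^2/2) t + sigma B_t).
With mu = 8, sigma = 4/5, x_0 = 9/5, this gives:
  X_t = 9/5 * exp((192/25) * t + (4/5) * B_t).
Since sigma*B_t ~ Normal(0, sigma^2 t), E[exp(sigma*B_t)] = exp(sigma^2 t / 2); so E[X_t] = x_0 * exp((mu - sigma^2/2) t) * exp(sigma^2 t / 2) = x_0 * exp(mu t) = 9*exp(8*t)/5.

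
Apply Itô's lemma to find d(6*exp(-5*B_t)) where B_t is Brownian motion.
d(6*exp(-5*B_t)) = (75*exp(-5*B_t)) dt + (-30*exp(-5*B_t)) dB_t

Itô's formula for f(B_t) gives d f(B_t) = f'(B_t) dB_t + (1/2) f''(B_t) dt. Compute derivatives of f(x) = 6*exp(-5*x):
  f'(x)  = -30*exp(-5*x)
  f''(x) = 150*exp(-5*x)
Substitute x = B_t and multiply the f'' term by 1/2:
  drift     = (1/2) * (150*exp(-5*x)) evaluated at B_t = 75*exp(-5*B_t)
  diffusion = (-30*exp(-5*x)) evaluated at B_t = -30*exp(-5*B_t)
Therefore d(6*exp(-5*B_t)) = (75*exp(-5*B_t)) dt + (-30*exp(-5*B_t)) dB_t.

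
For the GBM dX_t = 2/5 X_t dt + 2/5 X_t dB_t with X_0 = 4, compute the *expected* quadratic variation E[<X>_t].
E[<X>_t] = 8*exp(24*t/25)/3 - 8/3

<X>_t = int_0^t ((2/5) * X_s)^2 ds. Taking expectation inside the integral: E[<X>_t] = (2/5)^2 * int_0^t E[X_s^2] ds. For GBM, E[X_s^2] = x_0^2 * exp((2 mu + sigma^2) s). Integrating:
  E[<X>_t] = (2/5)^2 * 4^2 * (exp((2*(2/5) + (2/5)^2) t) - 1) / (2*(2/5) + (2/5)^2)
           = (2/5)^2 * 4^2 * (exp((24/25) t) - 1) / (24/25) = 8*exp(24*t/25)/3 - 8/3.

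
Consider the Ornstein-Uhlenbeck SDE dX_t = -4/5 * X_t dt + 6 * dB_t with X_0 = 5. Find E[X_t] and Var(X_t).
E[X_t] = 5*exp(-4*t/5); Var(X_t) = 45/2 - 45*exp(-8*t/5)/2

The OU SDE dX = -theta X dt + sigma dB admits the integrating factor exp(theta t): d(exp(theta t) X_t) = sigma exp(theta t) dB_t. Integrating from 0 to t:
  X_t = x_0 * exp(-theta t) + sigma * int_0^t exp(-theta (t-s)) dB_s.
The Itô integral has mean 0 and (by the Itô isometry) variance sigma^2 * int_0^t exp(-2 theta (t - s)) ds = sigma^2 * (1 - exp(-2 theta t)) / (2 theta).
With theta = 4/5, sigma = 6, x_0 = 5:
  E[X_t] = 5 * exp(-4/5 t) = 5*exp(-4*t/5)
  Var(X_t) = (6)^2 * (1 - exp(-2*4/5 t)) / (2 * 4/5) = 45/2 - 45*exp(-8*t/5)/2.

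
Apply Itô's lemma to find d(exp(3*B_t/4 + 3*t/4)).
d(exp(3*B_t/4 + 3*t/4)) = (33*exp(3*B_t/4 + 3*t/4)/32) dt + (3*exp(3*B_t/4 + 3*t/4)/4) dB_t

Itô's formula for f(t, x): d f(t, B_t) = (f_t + (1/2) f_xx) dt + f_x dB_t. Compute partials of f(t, x) = exp(3*t/4 + 3*x/4):
  f_t(t,x)  = 3*exp(3*t/4 + 3*x/4)/4
  f_x(t,x)  = 3*exp(3*t/4 + 3*x/4)/4
  f_xx(t,x) = 9*exp(3*t/4 + 3*x/4)/16
Assemble drift = f_t + (1/2) f_xx = 33*exp(3*t/4 + 3*x/4)/32 and diffusion = f_x = 3*exp(3*t/4 + 3*x/4)/4. Substituting x = B_t:
  d(exp(3*B_t/4 + 3*t/4)) = (33*exp(3*B_t/4 + 3*t/4)/32) dt + (3*exp(3*B_t/4 + 3*t/4)/4) dB_t.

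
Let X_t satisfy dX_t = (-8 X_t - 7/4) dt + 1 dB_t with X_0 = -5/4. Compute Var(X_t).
Var(X_t) = 1/16 - exp(-16*t)/16

The variance V(t) = Var(X_t) satisfies V'(t) = 2 a V(t) + c^2 with V(0) = 0 (drift coefficient is linear in X, diffusion is constant). With a = -8, c = 1, the solution is
  V(t) = (c^2 / (2 a)) * (exp(2 a t) - 1)
       = (1^2 / (2*(-8))) * (exp((-16) t) - 1)
       = 1/16 - exp(-16*t)/16.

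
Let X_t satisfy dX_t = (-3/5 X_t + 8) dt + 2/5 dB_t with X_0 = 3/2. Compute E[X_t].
E[X_t] = 40/3 - 71*exp(-3*t/5)/6

Taking expectations and using E[dB_t] = 0, the mean m(t) = E[X_t] satisfies the ODE m'(t) = a m(t) + b with m(0) = x_0. With a = -3/5, b = 8, x_0 = 3/2, the solution is
  m(t) = x_0 * exp(a t) + (b/a) * (exp(a t) - 1)
       = (3/2) * exp((-3/5) t) + (8/(-3/5)) * (exp((-3/5) t) - 1)
       = 40/3 - 71*exp(-3*t/5)/6.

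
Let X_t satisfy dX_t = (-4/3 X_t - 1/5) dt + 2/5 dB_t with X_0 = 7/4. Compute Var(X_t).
Var(X_t) = 3/50 - 3*exp(-8*t/3)/50

The variance V(t) = Var(X_t) satisfies V'(t) = 2 a V(t) + c^2 with V(0) = 0 (drift coefficient is linear in X, diffusion is constant). With a = -4/3, c = 2/5, the solution is
  V(t) = (c^2 / (2 a)) * (exp(2 a t) - 1)
       = ((2/5)^2 / (2*(-4/3))) * (exp((-8/3) t) - 1)
       = 3/50 - 3*exp(-8*t/3)/50.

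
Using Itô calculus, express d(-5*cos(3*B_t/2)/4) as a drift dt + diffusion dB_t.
d(-5*cos(3*B_t/2)/4) = (45*cos(3*B_t/2)/32) dt + (15*sin(3*B_t/2)/8) dB_t

Itô's formula for f(B_t) gives d f(B_t) = f'(B_t) dB_t + (1/2) f''(B_t) dt. Compute derivatives of f(x) = -5*cos(3*x/2)/4:
  f'(x)  = 15*sin(3*x/2)/8
  f''(x) = 45*cos(3*x/2)/16
Substitute x = B_t and multiply the f'' term by 1/2:
  drift     = (1/2) * (45*cos(3*x/2)/16) evaluated at B_t = 45*cos(3*B_t/2)/32
  diffusion = (15*sin(3*x/2)/8) evaluated at B_t = 15*sin(3*B_t/2)/8
Therefore d(-5*cos(3*B_t/2)/4) = (45*cos(3*B_t/2)/32) dt + (15*sin(3*B_t/2)/8) dB_t.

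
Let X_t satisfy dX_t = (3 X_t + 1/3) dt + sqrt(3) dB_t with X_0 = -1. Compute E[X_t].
E[X_t] = -8*exp(3*t)/9 - 1/9

Taking expectations and using E[dB_t] = 0, the mean m(t) = E[X_t] satisfies the ODE m'(t) = a m(t) + b with m(0) = x_0. With a = 3, b = 1/3, x_0 = -1, the solution is
  m(t) = x_0 * exp(a t) + (b/a) * (exp(a t) - 1)
       = (-1) * exp(3 t) + ((1/3)/3) * (exp(3 t) - 1)
       = -8*exp(3*t)/9 - 1/9.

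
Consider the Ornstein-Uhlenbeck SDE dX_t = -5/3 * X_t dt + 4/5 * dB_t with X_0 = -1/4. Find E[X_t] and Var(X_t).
E[X_t] = -exp(-5*t/3)/4; Var(X_t) = 24/125 - 24*exp(-10*t/3)/125

The OU SDE dX = -theta X dt + sigma dB admits the integrating factor exp(theta t): d(exp(theta t) X_t) = sigma exp(theta t) dB_t. Integrating from 0 to t:
  X_t = x_0 * exp(-theta t) + sigma * int_0^t exp(-theta (t-s)) dB_s.
The Itô integral has mean 0 and (by the Itô isometry) variance sigma^2 * int_0^t exp(-2 theta (t - s)) ds = sigma^2 * (1 - exp(-2 theta t)) / (2 theta).
With theta = 5/3, sigma = 4/5, x_0 = -1/4:
  E[X_t] = -1/4 * exp(-5/3 t) = -exp(-5*t/3)/4
  Var(X_t) = (4/5)^2 * (1 - exp(-2*5/3 t)) / (2 * 5/3) = 24/125 - 24*exp(-10*t/3)/125.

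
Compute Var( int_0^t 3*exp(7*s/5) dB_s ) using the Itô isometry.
Var = 45*exp(14*t/5)/14 - 45/14

The Itô integral of a deterministic integrand f(s) has mean 0 because each increment f(s) * (B_{s+ds} - B_s) has mean 0. By the Itô isometry:
  Var( int_0^t f(s) dB_s ) = E[ (int_0^t f(s) dB_s)^2 ] = int_0^t f(s)^2 ds.
Here f(s) = 3*exp(7*s/5), so f(s)^2 = 9*exp(14*s/5). Integrate:
  int_0^t (9*exp(14*s/5)) ds = 45*exp(14*t/5)/14 - 45/14.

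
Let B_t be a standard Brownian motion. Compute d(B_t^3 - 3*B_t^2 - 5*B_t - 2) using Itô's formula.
d(B_t^3 - 3*B_t^2 - 5*B_t - 2) = (3*B_t - 3) dt + (3*B_t^2 - 6*B_t - 5) dB_t

Itô's formula for f(B_t) gives d f(B_t) = f'(B_t) dB_t + (1/2) f''(B_t) dt. Compute derivatives of f(x) = x^3 - 3*x^2 - 5*x - 2:
  f'(x)  = 3*x^2 - 6*x - 5
  f''(x) = 6*x - 6
Substitute x = B_t and multiply the f'' term by 1/2:
  drift     = (1/2) * (6*x - 6) evaluated at B_t = 3*B_t - 3
  diffusion = (3*x^2 - 6*x - 5) evaluated at B_t = 3*B_t^2 - 6*B_t - 5
Therefore d(B_t^3 - 3*B_t^2 - 5*B_t - 2) = (3*B_t - 3) dt + (3*B_t^2 - 6*B_t - 5) dB_t.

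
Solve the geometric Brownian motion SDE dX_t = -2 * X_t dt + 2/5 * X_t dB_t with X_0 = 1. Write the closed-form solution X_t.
X_t = 1 * exp((-52/25) * t + (2/5) * B_t)

For GBM dX = mu X dt + sigma X dB with X_0 = x_0, apply Itô to Y = log X: dY = (mu - sigma^2/2) dt + sigma dB, so Y_t = log(x_0) + (mu - sigma^2/2) t + sigma B_t and hence X_t = x_0 * exp((mu - sigma^2/2) t + sigma B_t).
With mu = -2, sigma = 2/5, x_0 = 1, this gives:
  X_t = 1 * exp((-52/25) * t + (2/5) * B_t).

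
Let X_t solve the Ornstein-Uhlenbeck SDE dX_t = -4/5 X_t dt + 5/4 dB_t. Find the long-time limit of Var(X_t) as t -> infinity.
lim Var(X_t) = 125/128

The OU SDE dX = -theta X dt + sigma dB admits the integrating factor exp(theta t): d(exp(theta t) X_t) = sigma exp(theta t) dB_t. Integrating from 0 to t gives X_t = x_0 * exp(-theta t) + sigma * int_0^t exp(-theta (t-s)) dB_s for any initial x_0. The Itô integral has variance (by the Itô isometry) sigma^2 * int_0^t exp(-2 theta (t - s)) ds = sigma^2 * (1 - exp(-2 theta t)) / (2 theta), independent of x_0.
With theta = 4/5, sigma = 5/4:
  Var(X_t) = (5/4)^2 * (1 - exp(-2*4/5 t)) / (2 * 4/5) = 125/128 - 125*exp(-8*t/5)/128.
As t -> infinity, exp(-2*4/5 t) -> 0, so the stationary variance is sigma^2 / (2 theta) = 125/128.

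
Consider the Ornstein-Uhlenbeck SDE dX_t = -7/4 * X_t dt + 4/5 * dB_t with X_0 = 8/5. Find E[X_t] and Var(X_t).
E[X_t] = 8*exp(-7*t/4)/5; Var(X_t) = 32/175 - 32*exp(-7*t/2)/175

The OU SDE dX = -theta X dt + sigma dB admits the integrating factor exp(theta t): d(exp(theta t) X_t) = sigma exp(theta t) dB_t. Integrating from 0 to t:
  X_t = x_0 * exp(-theta t) + sigma * int_0^t exp(-theta (t-s)) dB_s.
The Itô integral has mean 0 and (by the Itô isometry) variance sigma^2 * int_0^t exp(-2 theta (t - s)) ds = sigma^2 * (1 - exp(-2 theta t)) / (2 theta).
With theta = 7/4, sigma = 4/5, x_0 = 8/5:
  E[X_t] = 8/5 * exp(-7/4 t) = 8*exp(-7*t/4)/5
  Var(X_t) = (4/5)^2 * (1 - exp(-2*7/4 t)) / (2 * 7/4) = 32/175 - 32*exp(-7*t/2)/175.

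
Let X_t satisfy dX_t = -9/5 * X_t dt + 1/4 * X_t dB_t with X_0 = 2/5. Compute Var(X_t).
Var(X_t) = (4*exp(t/16) - 4)*exp(-18*t/5)/25

For GBM dX = mu X dt + sigma X dB with X_0 = x_0, apply Itô to Y = log X: dY = (mu - sigma^2/2) dt + sigma dB, so Y_t = log(x_0) + (mu - sigma^2/2) t + sigma B_t and hence X_t = x_0 * exp((mu - sigma^2/2) t + sigma B_t).
With mu = -9/5, sigma = 1/4, x_0 = 2/5, this gives:
  X_t = 2/5 * exp((-293/160) * t + (1/4) * B_t).
Since sigma*B_t ~ Normal(0, sigma^2 t), E[exp(sigma*B_t)] = exp(sigma^2 t / 2); so E[X_t] = x_0 * exp((mu - sigma^2/2) t) * exp(sigma^2 t / 2) = x_0 * exp(mu t) = 2*exp(-9*t/5)/5.
Var(X_t) = E[X_t^2] - (E[X_t])^2 = x_0^2 * exp(2 mu t) * (exp(sigma^2 t) - 1) = (4*exp(t/16) - 4)*exp(-18*t/5)/25.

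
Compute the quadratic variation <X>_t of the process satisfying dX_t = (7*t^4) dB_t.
<X>_t = 49*t^9/9

For an Itô process dX_t = a(t) dt + b(t) dB_t, the quadratic variation is <X>_t = int_0^t b(s)^2 ds (the drift term does not contribute). Here b(s) = 7*s^4, so
  b(s)^2 = 49*s^8.
Integrating from 0 to t:
  <X>_t = int_0^t (49*s^8) ds = 49*t^9/9.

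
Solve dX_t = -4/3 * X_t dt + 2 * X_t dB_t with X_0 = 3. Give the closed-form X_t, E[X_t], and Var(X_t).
X_t = 3 * exp((-10/3) t + (2) B_t); E[X_t] = 3*exp(-4*t/3); Var(X_t) = (9*exp(4*t) - 9)*exp(-8*t/3)

For GBM dX = mu X dt + sigma X dB with X_0 = x_0, apply Itô to Y = log X: dY = (mu - sigma^2/2) dt + sigma dB, so Y_t = log(x_0) + (mu - sigma^2/2) t + sigma B_t and hence X_t = x_0 * exp((mu - sigma^2/2) t + sigma B_t).
With mu = -4/3, sigma = 2, x_0 = 3, this gives:
  X_t = 3 * exp((-10/3) * t + (2) * B_t).
Since sigma*B_t ~ Normal(0, sigma^2 t), E[exp(sigma*B_t)] = exp(sigma^2 t / 2); so E[X_t] = x_0 * exp((mu - sigma^2/2) t) * exp(sigma^2 t / 2) = x_0 * exp(mu t) = 3*exp(-4*t/3).
Var(X_t) = E[X_t^2] - (E[X_t])^2 = x_0^2 * exp(2 mu t) * (exp(sigma^2 t) - 1) = (9*exp(4*t) - 9)*exp(-8*t/3).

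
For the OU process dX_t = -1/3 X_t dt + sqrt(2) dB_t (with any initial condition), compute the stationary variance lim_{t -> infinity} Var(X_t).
lim Var(X_t) = 3

The OU SDE dX = -theta X dt + sigma dB admits the integrating factor exp(theta t): d(exp(theta t) X_t) = sigma exp(theta t) dB_t. Integrating from 0 to t gives X_t = x_0 * exp(-theta t) + sigma * int_0^t exp(-theta (t-s)) dB_s for any initial x_0. The Itô integral has variance (by the Itô isometry) sigma^2 * int_0^t exp(-2 theta (t - s)) ds = sigma^2 * (1 - exp(-2 theta t)) / (2 theta), independent of x_0.
With theta = 1/3, sigma = sqrt(2):
  Var(X_t) = (sqrt(2))^2 * (1 - exp(-2*1/3 t)) / (2 * 1/3) = 3 - 3*exp(-2*t/3).
As t -> infinity, exp(-2*1/3 t) -> 0, so the stationary variance is sigma^2 / (2 theta) = 3.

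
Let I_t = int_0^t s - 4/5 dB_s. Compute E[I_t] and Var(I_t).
E[I_t] = 0; Var(I_t) = t*(25*t^2 - 60*t + 48)/75

The Itô integral of a deterministic integrand f(s) has mean 0 because each increment f(s) * (B_{s+ds} - B_s) has mean 0. By the Itô isometry:
  Var( int_0^t f(s) dB_s ) = E[ (int_0^t f(s) dB_s)^2 ] = int_0^t f(s)^2 ds.
Here f(s) = s - 4/5, so f(s)^2 = (5*s - 4)^2/25. Integrate:
  int_0^t ((5*s - 4)^2/25) ds = t*(25*t^2 - 60*t + 48)/75.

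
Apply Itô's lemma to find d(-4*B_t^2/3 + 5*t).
d(-4*B_t^2/3 + 5*t) = (11/3) dt + (-8*B_t/3) dB_t

Itô's formula for f(t, x): d f(t, B_t) = (f_t + (1/2) f_xx) dt + f_x dB_t. Compute partials of f(t, x) = 5*t - 4*x^2/3:
  f_t(t,x)  = 5
  f_x(t,x)  = -8*x/3
  f_xx(t,x) = -8/3
Assemble drift = f_t + (1/2) f_xx = 11/3 and diffusion = f_x = -8*x/3. Substituting x = B_t:
  d(-4*B_t^2/3 + 5*t) = (11/3) dt + (-8*B_t/3) dB_t.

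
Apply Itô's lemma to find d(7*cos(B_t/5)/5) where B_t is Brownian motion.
d(7*cos(B_t/5)/5) = (-7*cos(B_t/5)/250) dt + (-7*sin(B_t/5)/25) dB_t

Itô's formula for f(B_t) gives d f(B_t) = f'(B_t) dB_t + (1/2) f''(B_t) dt. Compute derivatives of f(x) = 7*cos(x/5)/5:
  f'(x)  = -7*sin(x/5)/25
  f''(x) = -7*cos(x/5)/125
Substitute x = B_t and multiply the f'' term by 1/2:
  drift     = (1/2) * (-7*cos(x/5)/125) evaluated at B_t = -7*cos(B_t/5)/250
  diffusion = (-7*sin(x/5)/25) evaluated at B_t = -7*sin(B_t/5)/25
Therefore d(7*cos(B_t/5)/5) = (-7*cos(B_t/5)/250) dt + (-7*sin(B_t/5)/25) dB_t.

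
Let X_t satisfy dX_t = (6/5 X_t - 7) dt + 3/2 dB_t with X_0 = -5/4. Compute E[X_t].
E[X_t] = 35/6 - 85*exp(6*t/5)/12

Taking expectations and using E[dB_t] = 0, the mean m(t) = E[X_t] satisfies the ODE m'(t) = a m(t) + b with m(0) = x_0. With a = 6/5, b = -7, x_0 = -5/4, the solution is
  m(t) = x_0 * exp(a t) + (b/a) * (exp(a t) - 1)
       = (-5/4) * exp((6/5) t) + ((-7)/(6/5)) * (exp((6/5) t) - 1)
       = 35/6 - 85*exp(6*t/5)/12.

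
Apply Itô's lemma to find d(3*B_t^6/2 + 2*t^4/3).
d(3*B_t^6/2 + 2*t^4/3) = (45*B_t^4/2 + 8*t^3/3) dt + (9*B_t^5) dB_t

Itô's formula for f(t, x): d f(t, B_t) = (f_t + (1/2) f_xx) dt + f_x dB_t. Compute partials of f(t, x) = 2*t^4/3 + 3*x^6/2:
  f_t(t,x)  = 8*t^3/3
  f_x(t,x)  = 9*x^5
  f_xx(t,x) = 45*x^4
Assemble drift = f_t + (1/2) f_xx = 8*t^3/3 + 45*x^4/2 and diffusion = f_x = 9*x^5. Substituting x = B_t:
  d(3*B_t^6/2 + 2*t^4/3) = (45*B_t^4/2 + 8*t^3/3) dt + (9*B_t^5) dB_t.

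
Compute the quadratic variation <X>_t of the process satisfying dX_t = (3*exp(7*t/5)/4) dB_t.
<X>_t = 45*exp(14*t/5)/224 - 45/224

For an Itô process dX_t = a(t) dt + b(t) dB_t, the quadratic variation is <X>_t = int_0^t b(s)^2 ds (the drift term does not contribute). Here b(s) = 3*exp(7*s/5)/4, so
  b(s)^2 = 9*exp(14*s/5)/16.
Integrating from 0 to t:
  <X>_t = int_0^t (9*exp(14*s/5)/16) ds = 45*exp(14*t/5)/224 - 45/224.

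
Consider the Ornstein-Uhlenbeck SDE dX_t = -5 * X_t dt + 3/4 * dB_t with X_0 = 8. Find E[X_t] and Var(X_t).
E[X_t] = 8*exp(-5*t); Var(X_t) = 9/160 - 9*exp(-10*t)/160

The OU SDE dX = -theta X dt + sigma dB admits the integrating factor exp(theta t): d(exp(theta t) X_t) = sigma exp(theta t) dB_t. Integrating from 0 to t:
  X_t = x_0 * exp(-theta t) + sigma * int_0^t exp(-theta (t-s)) dB_s.
The Itô integral has mean 0 and (by the Itô isometry) variance sigma^2 * int_0^t exp(-2 theta (t - s)) ds = sigma^2 * (1 - exp(-2 theta t)) / (2 theta).
With theta = 5, sigma = 3/4, x_0 = 8:
  E[X_t] = 8 * exp(-5 t) = 8*exp(-5*t)
  Var(X_t) = (3/4)^2 * (1 - exp(-2*5 t)) / (2 * 5) = 9/160 - 9*exp(-10*t)/160.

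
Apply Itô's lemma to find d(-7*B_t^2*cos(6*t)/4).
d(-7*B_t^2*cos(6*t)/4) = (21*B_t^2*sin(6*t)/2 - 7*cos(6*t)/4) dt + (-7*B_t*cos(6*t)/2) dB_t

Itô's formula for f(t, x): d f(t, B_t) = (f_t + (1/2) f_xx) dt + f_x dB_t. Compute partials of f(t, x) = -7*x^2*cos(6*t)/4:
  f_t(t,x)  = 21*x^2*sin(6*t)/2
  f_x(t,x)  = -7*x*cos(6*t)/2
  f_xx(t,x) = -7*cos(6*t)/2
Assemble drift = f_t + (1/2) f_xx = 21*x^2*sin(6*t)/2 - 7*cos(6*t)/4 and diffusion = f_x = -7*x*cos(6*t)/2. Substituting x = B_t:
  d(-7*B_t^2*cos(6*t)/4) = (21*B_t^2*sin(6*t)/2 - 7*cos(6*t)/4) dt + (-7*B_t*cos(6*t)/2) dB_t.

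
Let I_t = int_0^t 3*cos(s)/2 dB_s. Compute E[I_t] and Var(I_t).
E[I_t] = 0; Var(I_t) = 9*t/8 + 9*sin(2*t)/16

The Itô integral of a deterministic integrand f(s) has mean 0 because each increment f(s) * (B_{s+ds} - B_s) has mean 0. By the Itô isometry:
  Var( int_0^t f(s) dB_s ) = E[ (int_0^t f(s) dB_s)^2 ] = int_0^t f(s)^2 ds.
Here f(s) = 3*cos(s)/2, so f(s)^2 = 9*cos(s)^2/4. Integrate:
  int_0^t (9*cos(s)^2/4) ds = 9*t/8 + 9*sin(2*t)/16.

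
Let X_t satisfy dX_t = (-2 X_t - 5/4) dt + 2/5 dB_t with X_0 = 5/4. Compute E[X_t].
E[X_t] = -5/8 + 15*exp(-2*t)/8

Taking expectations and using E[dB_t] = 0, the mean m(t) = E[X_t] satisfies the ODE m'(t) = a m(t) + b with m(0) = x_0. With a = -2, b = -5/4, x_0 = 5/4, the solution is
  m(t) = x_0 * exp(a t) + (b/a) * (exp(a t) - 1)
       = (5/4) * exp((-2) t) + ((-5/4)/(-2)) * (exp((-2) t) - 1)
       = -5/8 + 15*exp(-2*t)/8.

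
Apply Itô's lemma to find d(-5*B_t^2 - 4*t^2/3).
d(-5*B_t^2 - 4*t^2/3) = (-8*t/3 - 5) dt + (-10*B_t) dB_t

Itô's formula for f(t, x): d f(t, B_t) = (f_t + (1/2) f_xx) dt + f_x dB_t. Compute partials of f(t, x) = -4*t^2/3 - 5*x^2:
  f_t(t,x)  = -8*t/3
  f_x(t,x)  = -10*x
  f_xx(t,x) = -10
Assemble drift = f_t + (1/2) f_xx = -8*t/3 - 5 and diffusion = f_x = -10*x. Substituting x = B_t:
  d(-5*B_t^2 - 4*t^2/3) = (-8*t/3 - 5) dt + (-10*B_t) dB_t.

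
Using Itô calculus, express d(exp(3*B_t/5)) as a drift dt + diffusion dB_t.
d(exp(3*B_t/5)) = (9*exp(3*B_t/5)/50) dt + (3*exp(3*B_t/5)/5) dB_t

Itô's formula for f(B_t) gives d f(B_t) = f'(B_t) dB_t + (1/2) f''(B_t) dt. Compute derivatives of f(x) = exp(3*x/5):
  f'(x)  = 3*exp(3*x/5)/5
  f''(x) = 9*exp(3*x/5)/25
Substitute x = B_t and multiply the f'' term by 1/2:
  drift     = (1/2) * (9*exp(3*x/5)/25) evaluated at B_t = 9*exp(3*B_t/5)/50
  diffusion = (3*exp(3*x/5)/5) evaluated at B_t = 3*exp(3*B_t/5)/5
Therefore d(exp(3*B_t/5)) = (9*exp(3*B_t/5)/50) dt + (3*exp(3*B_t/5)/5) dB_t.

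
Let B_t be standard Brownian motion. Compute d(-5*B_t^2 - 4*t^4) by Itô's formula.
d(-5*B_t^2 - 4*t^4) = (-16*t^3 - 5) dt + (-10*B_t) dB_t

Itô's formula for f(t, x): d f(t, B_t) = (f_t + (1/2) f_xx) dt + f_x dB_t. Compute partials of f(t, x) = -4*t^4 - 5*x^2:
  f_t(t,x)  = -16*t^3
  f_x(t,x)  = -10*x
  f_xx(t,x) = -10
Assemble drift = f_t + (1/2) f_xx = -16*t^3 - 5 and diffusion = f_x = -10*x. Substituting x = B_t:
  d(-5*B_t^2 - 4*t^4) = (-16*t^3 - 5) dt + (-10*B_t) dB_t.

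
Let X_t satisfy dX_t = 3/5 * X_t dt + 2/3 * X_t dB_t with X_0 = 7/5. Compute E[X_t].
E[X_t] = 7*exp(3*t/5)/5

For GBM dX = mu X dt + sigma X dB with X_0 = x_0, apply Itô to Y = log X: dY = (mu - sigma^2/2) dt + sigma dB, so Y_t = log(x_0) + (mu - sigma^2/2) t + sigma B_t and hence X_t = x_0 * exp((mu - sigma^2/2) t + sigma B_t).
With mu = 3/5, sigma = 2/3, x_0 = 7/5, this gives:
  X_t = 7/5 * exp((17/45) * t + (2/3) * B_t).
Since sigma*B_t ~ Normal(0, sigma^2 t), E[exp(sigma*B_t)] = exp(sigma^2 t / 2); so E[X_t] = x_0 * exp((mu - sigma^2/2) t) * exp(sigma^2 t / 2) = x_0 * exp(mu t) = 7*exp(3*t/5)/5.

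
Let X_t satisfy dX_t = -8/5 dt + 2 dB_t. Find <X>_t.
<X>_t = 4*t

For an Itô process dX_t = a(t) dt + b(t) dB_t, the quadratic variation is <X>_t = int_0^t b(s)^2 ds (the drift term does not contribute). Here b(s) = 2, so
  b(s)^2 = 4.
Integrating from 0 to t:
  <X>_t = int_0^t (4) ds = 4*t.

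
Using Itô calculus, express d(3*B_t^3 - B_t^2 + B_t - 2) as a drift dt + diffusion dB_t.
d(3*B_t^3 - B_t^2 + B_t - 2) = (9*B_t - 1) dt + (9*B_t^2 - 2*B_t + 1) dB_t

Itô's formula for f(B_t) gives d f(B_t) = f'(B_t) dB_t + (1/2) f''(B_t) dt. Compute derivatives of f(x) = 3*x^3 - x^2 + x - 2:
  f'(x)  = 9*x^2 - 2*x + 1
  f''(x) = 18*x - 2
Substitute x = B_t and multiply the f'' term by 1/2:
  drift     = (1/2) * (18*x - 2) evaluated at B_t = 9*B_t - 1
  diffusion = (9*x^2 - 2*x + 1) evaluated at B_t = 9*B_t^2 - 2*B_t + 1
Therefore d(3*B_t^3 - B_t^2 + B_t - 2) = (9*B_t - 1) dt + (9*B_t^2 - 2*B_t + 1) dB_t.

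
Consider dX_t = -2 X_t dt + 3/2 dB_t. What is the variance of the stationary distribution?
lim Var(X_t) = 9/16

The OU SDE dX = -theta X dt + sigma dB admits the integrating factor exp(theta t): d(exp(theta t) X_t) = sigma exp(theta t) dB_t. Integrating from 0 to t gives X_t = x_0 * exp(-theta t) + sigma * int_0^t exp(-theta (t-s)) dB_s for any initial x_0. The Itô integral has variance (by the Itô isometry) sigma^2 * int_0^t exp(-2 theta (t - s)) ds = sigma^2 * (1 - exp(-2 theta t)) / (2 theta), independent of x_0.
With theta = 2, sigma = 3/2:
  Var(X_t) = (3/2)^2 * (1 - exp(-2*2 t)) / (2 * 2) = 9/16 - 9*exp(-4*t)/16.
As t -> infinity, exp(-2*2 t) -> 0, so the stationary variance is sigma^2 / (2 theta) = 9/16.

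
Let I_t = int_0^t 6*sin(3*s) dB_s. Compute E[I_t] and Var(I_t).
E[I_t] = 0; Var(I_t) = 18*t - 3*sin(6*t)

The Itô integral of a deterministic integrand f(s) has mean 0 because each increment f(s) * (B_{s+ds} - B_s) has mean 0. By the Itô isometry:
  Var( int_0^t f(s) dB_s ) = E[ (int_0^t f(s) dB_s)^2 ] = int_0^t f(s)^2 ds.
Here f(s) = 6*sin(3*s), so f(s)^2 = 36*sin(3*s)^2. Integrate:
  int_0^t (36*sin(3*s)^2) ds = 18*t - 3*sin(6*t).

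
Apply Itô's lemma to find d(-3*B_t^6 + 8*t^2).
d(-3*B_t^6 + 8*t^2) = (-45*B_t^4 + 16*t) dt + (-18*B_t^5) dB_t

Itô's formula for f(t, x): d f(t, B_t) = (f_t + (1/2) f_xx) dt + f_x dB_t. Compute partials of f(t, x) = 8*t^2 - 3*x^6:
  f_t(t,x)  = 16*t
  f_x(t,x)  = -18*x^5
  f_xx(t,x) = -90*x^4
Assemble drift = f_t + (1/2) f_xx = 16*t - 45*x^4 and diffusion = f_x = -18*x^5. Substituting x = B_t:
  d(-3*B_t^6 + 8*t^2) = (-45*B_t^4 + 16*t) dt + (-18*B_t^5) dB_t.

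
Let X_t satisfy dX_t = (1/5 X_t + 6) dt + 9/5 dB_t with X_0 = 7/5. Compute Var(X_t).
Var(X_t) = 81*exp(2*t/5)/10 - 81/10

The variance V(t) = Var(X_t) satisfies V'(t) = 2 a V(t) + c^2 with V(0) = 0 (drift coefficient is linear in X, diffusion is constant). With a = 1/5, c = 9/5, the solution is
  V(t) = (c^2 / (2 a)) * (exp(2 a t) - 1)
       = ((9/5)^2 / (2*(1/5))) * (exp((2/5) t) - 1)
       = 81*exp(2*t/5)/10 - 81/10.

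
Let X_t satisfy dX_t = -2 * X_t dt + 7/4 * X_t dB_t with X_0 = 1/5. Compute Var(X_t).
Var(X_t) = (exp(49*t/16) - 1)*exp(-4*t)/25

For GBM dX = mu X dt + sigma X dB with X_0 = x_0, apply Itô to Y = log X: dY = (mu - sigma^2/2) dt + sigma dB, so Y_t = log(x_0) + (mu - sigma^2/2) t + sigma B_t and hence X_t = x_0 * exp((mu - sigma^2/2) t + sigma B_t).
With mu = -2, sigma = 7/4, x_0 = 1/5, this gives:
  X_t = 1/5 * exp((-113/32) * t + (7/4) * B_t).
Since sigma*B_t ~ Normal(0, sigma^2 t), E[exp(sigma*B_t)] = exp(sigma^2 t / 2); so E[X_t] = x_0 * exp((mu - sigma^2/2) t) * exp(sigma^2 t / 2) = x_0 * exp(mu t) = exp(-2*t)/5.
Var(X_t) = E[X_t^2] - (E[X_t])^2 = x_0^2 * exp(2 mu t) * (exp(sigma^2 t) - 1) = (exp(49*t/16) - 1)*exp(-4*t)/25.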